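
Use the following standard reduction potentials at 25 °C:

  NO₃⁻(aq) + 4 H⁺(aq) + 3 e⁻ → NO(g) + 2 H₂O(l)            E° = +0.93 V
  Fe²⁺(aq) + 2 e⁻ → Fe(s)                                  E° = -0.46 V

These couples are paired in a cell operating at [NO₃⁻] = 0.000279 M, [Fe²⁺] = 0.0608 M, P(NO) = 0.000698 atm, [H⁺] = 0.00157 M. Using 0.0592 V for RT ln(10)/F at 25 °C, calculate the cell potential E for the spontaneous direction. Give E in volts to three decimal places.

+1.197 V

NO₃⁻/NO is the cathode (higher E°), Fe²⁺/Fe the anode: E°cell = +0.93 − (-0.46) = +1.39 V, n = 6.
Overall: 2 NO₃⁻(aq) + 8 H⁺(aq) + 3 Fe(s) → 2 NO(g) + 4 H₂O(l) + 3 Fe²⁺(aq)
Q = P(NO)^2·[Fe²⁺]^3 / ([NO₃⁻]^2·[H⁺]^8); log Q = 19.581.
E = E° − (0.0592/n) log Q = +1.39 − (0.0592/6)(19.581) = +1.197 V.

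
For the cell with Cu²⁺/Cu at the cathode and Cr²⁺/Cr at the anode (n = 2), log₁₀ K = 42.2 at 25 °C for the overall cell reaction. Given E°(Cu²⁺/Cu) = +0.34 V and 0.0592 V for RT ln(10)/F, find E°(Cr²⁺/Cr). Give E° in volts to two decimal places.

E°cell = (0.0592/n)·log K = (0.0592/2)(42.2) = +1.249 V.
Since Cu²⁺/Cu is the cathode and Cr²⁺/Cr the anode, E°cell = E°(Cu²⁺/Cu) − E°(Cr²⁺/Cr).
So E°(Cr²⁺/Cr) = E°(Cu²⁺/Cu) − E°cell = (+0.34) − (+1.249) = -0.91 V.

-0.91 V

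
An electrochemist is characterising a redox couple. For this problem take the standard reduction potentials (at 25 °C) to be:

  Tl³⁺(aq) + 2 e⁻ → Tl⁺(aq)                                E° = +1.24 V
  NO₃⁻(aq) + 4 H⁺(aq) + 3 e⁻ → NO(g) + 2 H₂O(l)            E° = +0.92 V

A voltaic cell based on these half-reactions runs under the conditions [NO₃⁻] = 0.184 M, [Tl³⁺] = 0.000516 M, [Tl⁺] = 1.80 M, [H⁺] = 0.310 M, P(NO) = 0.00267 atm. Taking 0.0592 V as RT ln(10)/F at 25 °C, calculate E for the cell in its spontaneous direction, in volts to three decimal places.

+0.219 V

Tl³⁺/Tl⁺ is the cathode (higher E°), NO₃⁻/NO the anode: E°cell = +1.24 − (+0.92) = +0.32 V, n = 6.
Overall: 3 Tl³⁺(aq) + 2 NO(g) + 4 H₂O(l) → 3 Tl⁺(aq) + 2 NO₃⁻(aq) + 8 H⁺(aq)
Q = [Tl⁺]^3·[NO₃⁻]^2·[H⁺]^8 / ([Tl³⁺]^3·P(NO)^2); log Q = 10.235.
E = E° − (0.0592/n) log Q = +0.32 − (0.0592/6)(10.235) = +0.219 V.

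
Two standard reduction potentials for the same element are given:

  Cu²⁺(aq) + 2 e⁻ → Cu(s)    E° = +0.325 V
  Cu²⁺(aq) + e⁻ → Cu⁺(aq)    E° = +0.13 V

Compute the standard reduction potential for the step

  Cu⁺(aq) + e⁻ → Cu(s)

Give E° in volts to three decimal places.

Sequential free energies add, so n₃E°₃ = n₁E°₁ + n₂E°₂.
With n₃ = 2, and the known step contributing 1×(+0.13) V, the unknown satisfies 1·E° = 2×(+0.325) − 1×(+0.13) = +0.520.
E° = +0.520 / 1 = +0.520 V.

+0.520 V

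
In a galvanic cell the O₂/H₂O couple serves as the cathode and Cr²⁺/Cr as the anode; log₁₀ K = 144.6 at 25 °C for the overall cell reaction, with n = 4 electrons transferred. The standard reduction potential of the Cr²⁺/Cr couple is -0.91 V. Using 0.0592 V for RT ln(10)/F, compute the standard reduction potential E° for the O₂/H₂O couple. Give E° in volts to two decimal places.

E°cell = (0.0592/n)·log K = (0.0592/4)(144.6) = +2.140 V.
Since O₂/H₂O is the cathode and Cr²⁺/Cr the anode, E°cell = E°(O₂/H₂O) − E°(Cr²⁺/Cr).
So E°(O₂/H₂O) = E°cell + E°(Cr²⁺/Cr) = +2.140 + (-0.91) = +1.23 V.

+1.23 V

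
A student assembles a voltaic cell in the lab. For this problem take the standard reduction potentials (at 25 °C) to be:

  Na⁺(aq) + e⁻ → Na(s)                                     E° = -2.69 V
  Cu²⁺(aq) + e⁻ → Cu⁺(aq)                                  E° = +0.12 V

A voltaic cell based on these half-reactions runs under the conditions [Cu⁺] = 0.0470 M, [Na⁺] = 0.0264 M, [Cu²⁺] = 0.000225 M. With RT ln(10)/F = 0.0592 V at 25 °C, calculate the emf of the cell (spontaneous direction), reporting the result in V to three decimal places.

Cu²⁺/Cu⁺ is the cathode (higher E°), Na⁺/Na the anode: E°cell = +0.12 − (-2.69) = +2.81 V, n = 1.
Overall: Cu²⁺(aq) + Na(s) → Cu⁺(aq) + Na⁺(aq)
Q = [Cu⁺]·[Na⁺] / ([Cu²⁺]); log Q = 0.742.
E = E° − (0.0592/n) log Q = +2.81 − (0.0592/1)(0.742) = +2.766 V.

+2.766 V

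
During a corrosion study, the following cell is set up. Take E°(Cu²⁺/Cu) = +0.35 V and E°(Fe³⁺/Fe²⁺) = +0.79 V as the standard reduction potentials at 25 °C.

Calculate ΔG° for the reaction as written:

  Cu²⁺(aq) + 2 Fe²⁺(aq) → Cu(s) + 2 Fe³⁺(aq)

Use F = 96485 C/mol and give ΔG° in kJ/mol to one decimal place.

+84.9 kJ/mol

As written, Cu²⁺/Cu is reduced (cathode) and Fe³⁺/Fe²⁺ is oxidised (anode), so E°cell = (+0.35) − (+0.79) = -0.44 V.
Balancing electrons gives n = 2.
ΔG° = −nFE° = −(2)(96485)(-0.44) = 84,907 J = +84.9 kJ/mol.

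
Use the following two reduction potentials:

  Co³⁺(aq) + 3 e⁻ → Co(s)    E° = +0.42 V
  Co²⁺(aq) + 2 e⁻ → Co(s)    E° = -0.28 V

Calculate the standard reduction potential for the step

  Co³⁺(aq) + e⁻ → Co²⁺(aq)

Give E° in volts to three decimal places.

+1.820 V

Sequential free energies add, so n₃E°₃ = n₁E°₁ + n₂E°₂.
With n₃ = 3, and the known step contributing 2×(-0.28) V, the unknown satisfies 1·E° = 3×(+0.42) − 2×(-0.28) = +1.820.
E° = +1.820 / 1 = +1.820 V.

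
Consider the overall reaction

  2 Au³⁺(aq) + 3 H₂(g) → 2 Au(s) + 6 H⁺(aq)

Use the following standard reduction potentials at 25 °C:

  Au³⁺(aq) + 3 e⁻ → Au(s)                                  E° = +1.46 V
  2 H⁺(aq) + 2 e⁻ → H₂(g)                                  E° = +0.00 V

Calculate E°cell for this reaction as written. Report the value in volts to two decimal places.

+1.46 V

The Au³⁺/Au couple has the higher reduction potential, so it is the cathode; H⁺/H₂ is oxidised at the anode.
E°cell = E°(cathode) − E°(anode) = (+1.46) − (+0.00) = +1.46 V.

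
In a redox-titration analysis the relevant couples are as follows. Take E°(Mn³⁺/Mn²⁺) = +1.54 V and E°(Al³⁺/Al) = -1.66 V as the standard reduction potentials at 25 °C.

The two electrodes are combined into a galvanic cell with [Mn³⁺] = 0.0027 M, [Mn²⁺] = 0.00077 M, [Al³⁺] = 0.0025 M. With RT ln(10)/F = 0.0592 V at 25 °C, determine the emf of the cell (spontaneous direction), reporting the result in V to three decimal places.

Mn³⁺/Mn²⁺ is the cathode (higher E°), Al³⁺/Al the anode: E°cell = +1.54 − (-1.66) = +3.20 V, n = 3.
Overall: 3 Mn³⁺(aq) + Al(s) → 3 Mn²⁺(aq) + Al³⁺(aq)
Q = [Mn²⁺]^3·[Al³⁺] / ([Mn³⁺]^3); log Q = -4.237.
E = E° − (0.0592/n) log Q = +3.20 − (0.0592/3)(-4.237) = +3.284 V.

+3.284 V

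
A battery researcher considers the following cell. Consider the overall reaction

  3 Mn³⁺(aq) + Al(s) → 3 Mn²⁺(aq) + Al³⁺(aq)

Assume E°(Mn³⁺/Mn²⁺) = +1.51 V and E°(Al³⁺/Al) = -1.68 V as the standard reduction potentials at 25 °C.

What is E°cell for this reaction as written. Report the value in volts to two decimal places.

The Mn³⁺/Mn²⁺ couple has the higher reduction potential, so it is the cathode; Al³⁺/Al is oxidised at the anode.
E°cell = E°(cathode) − E°(anode) = (+1.51) − (-1.68) = +3.19 V.

+3.19 V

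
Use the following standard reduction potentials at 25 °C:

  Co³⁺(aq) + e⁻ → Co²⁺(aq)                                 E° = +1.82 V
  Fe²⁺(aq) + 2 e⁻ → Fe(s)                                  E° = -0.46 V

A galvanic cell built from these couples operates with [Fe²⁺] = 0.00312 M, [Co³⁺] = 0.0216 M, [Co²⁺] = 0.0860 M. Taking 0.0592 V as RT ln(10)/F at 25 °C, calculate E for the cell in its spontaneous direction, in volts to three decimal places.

Co³⁺/Co²⁺ is the cathode (higher E°), Fe²⁺/Fe the anode: E°cell = +1.82 − (-0.46) = +2.28 V, n = 2.
Overall: 2 Co³⁺(aq) + Fe(s) → 2 Co²⁺(aq) + Fe²⁺(aq)
Q = [Co²⁺]^2·[Fe²⁺] / ([Co³⁺]^2); log Q = -1.306.
E = E° − (0.0592/n) log Q = +2.28 − (0.0592/2)(-1.306) = +2.319 V.

+2.319 V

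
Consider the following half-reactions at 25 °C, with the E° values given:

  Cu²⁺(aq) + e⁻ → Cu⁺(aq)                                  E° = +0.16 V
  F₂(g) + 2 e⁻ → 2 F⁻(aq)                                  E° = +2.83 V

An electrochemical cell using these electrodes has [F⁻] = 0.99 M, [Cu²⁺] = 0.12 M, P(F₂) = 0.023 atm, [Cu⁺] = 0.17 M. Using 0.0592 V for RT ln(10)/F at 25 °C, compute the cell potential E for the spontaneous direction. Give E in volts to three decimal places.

F₂/F⁻ is the cathode (higher E°), Cu²⁺/Cu⁺ the anode: E°cell = +2.83 − (+0.16) = +2.67 V, n = 2.
Overall: F₂(g) + 2 Cu⁺(aq) → 2 F⁻(aq) + 2 Cu²⁺(aq)
Q = [F⁻]^2·[Cu²⁺]^2 / (P(F₂)·[Cu⁺]^2); log Q = 1.327.
E = E° − (0.0592/n) log Q = +2.67 − (0.0592/2)(1.327) = +2.631 V.

+2.631 V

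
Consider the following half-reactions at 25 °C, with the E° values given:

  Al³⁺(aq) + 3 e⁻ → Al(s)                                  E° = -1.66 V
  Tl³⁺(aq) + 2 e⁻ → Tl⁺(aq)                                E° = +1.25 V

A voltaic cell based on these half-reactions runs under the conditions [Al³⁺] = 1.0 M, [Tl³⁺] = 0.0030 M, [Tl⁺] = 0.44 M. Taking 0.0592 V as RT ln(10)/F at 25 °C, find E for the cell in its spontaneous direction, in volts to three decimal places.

Tl³⁺/Tl⁺ is the cathode (higher E°), Al³⁺/Al the anode: E°cell = +1.25 − (-1.66) = +2.91 V, n = 6.
Overall: 3 Tl³⁺(aq) + 2 Al(s) → 3 Tl⁺(aq) + 2 Al³⁺(aq)
Q = [Tl⁺]^3·[Al³⁺]^2 / ([Tl³⁺]^3); log Q = 6.499.
E = E° − (0.0592/n) log Q = +2.91 − (0.0592/6)(6.499) = +2.846 V.

+2.846 V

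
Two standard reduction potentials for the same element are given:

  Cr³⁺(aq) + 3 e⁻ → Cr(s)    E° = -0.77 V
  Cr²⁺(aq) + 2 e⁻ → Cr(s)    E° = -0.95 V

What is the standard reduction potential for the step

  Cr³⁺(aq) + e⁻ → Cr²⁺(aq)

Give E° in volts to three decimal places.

Sequential free energies add, so n₃E°₃ = n₁E°₁ + n₂E°₂.
With n₃ = 3, and the known step contributing 2×(-0.95) V, the unknown satisfies 1·E° = 3×(-0.77) − 2×(-0.95) = -0.410.
E° = -0.410 / 1 = -0.410 V.

-0.410 V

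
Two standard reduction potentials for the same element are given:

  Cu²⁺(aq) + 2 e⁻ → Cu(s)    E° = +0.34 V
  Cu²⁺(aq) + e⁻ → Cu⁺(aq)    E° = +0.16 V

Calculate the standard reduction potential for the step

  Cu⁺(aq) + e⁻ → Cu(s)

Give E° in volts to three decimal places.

+0.520 V

Sequential free energies add, so n₃E°₃ = n₁E°₁ + n₂E°₂.
With n₃ = 2, and the known step contributing 1×(+0.16) V, the unknown satisfies 1·E° = 2×(+0.34) − 1×(+0.16) = +0.520.
E° = +0.520 / 1 = +0.520 V.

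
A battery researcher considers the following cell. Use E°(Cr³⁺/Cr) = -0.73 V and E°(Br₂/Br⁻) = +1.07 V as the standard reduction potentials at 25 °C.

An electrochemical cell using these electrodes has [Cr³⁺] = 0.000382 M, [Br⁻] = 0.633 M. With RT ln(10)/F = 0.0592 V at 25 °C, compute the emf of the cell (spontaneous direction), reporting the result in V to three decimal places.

+1.879 V

Br₂/Br⁻ is the cathode (higher E°), Cr³⁺/Cr the anode: E°cell = +1.07 − (-0.73) = +1.80 V, n = 6.
Overall: 3 Br₂(l) + 2 Cr(s) → 6 Br⁻(aq) + 2 Cr³⁺(aq)
Q = [Br⁻]^6·[Cr³⁺]^2; log Q = -8.027.
E = E° − (0.0592/n) log Q = +1.80 − (0.0592/6)(-8.027) = +1.879 V.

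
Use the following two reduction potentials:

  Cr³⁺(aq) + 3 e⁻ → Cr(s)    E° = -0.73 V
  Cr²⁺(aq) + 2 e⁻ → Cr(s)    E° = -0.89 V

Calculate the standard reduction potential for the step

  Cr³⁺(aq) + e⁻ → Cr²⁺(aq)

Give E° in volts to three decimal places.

-0.410 V

Sequential free energies add, so n₃E°₃ = n₁E°₁ + n₂E°₂.
With n₃ = 3, and the known step contributing 2×(-0.89) V, the unknown satisfies 1·E° = 3×(-0.73) − 2×(-0.89) = -0.410.
E° = -0.410 / 1 = -0.410 V.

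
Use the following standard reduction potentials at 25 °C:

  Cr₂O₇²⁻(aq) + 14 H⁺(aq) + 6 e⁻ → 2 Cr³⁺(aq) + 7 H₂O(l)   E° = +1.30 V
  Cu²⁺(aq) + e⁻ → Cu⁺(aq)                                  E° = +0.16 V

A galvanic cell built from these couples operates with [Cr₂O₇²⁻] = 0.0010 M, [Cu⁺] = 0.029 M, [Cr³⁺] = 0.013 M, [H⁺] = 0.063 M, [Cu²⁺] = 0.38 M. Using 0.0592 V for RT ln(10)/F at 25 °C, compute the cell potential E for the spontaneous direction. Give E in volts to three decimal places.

+0.916 V

Cr₂O₇²⁻/Cr³⁺ is the cathode (higher E°), Cu²⁺/Cu⁺ the anode: E°cell = +1.30 − (+0.16) = +1.14 V, n = 6.
Overall: Cr₂O₇²⁻(aq) + 14 H⁺(aq) + 6 Cu⁺(aq) → 2 Cr³⁺(aq) + 7 H₂O(l) + 6 Cu²⁺(aq)
Q = [Cr³⁺]^2·[Cu²⁺]^6 / ([Cr₂O₇²⁻]·[H⁺]^14·[Cu⁺]^6); log Q = 22.741.
E = E° − (0.0592/n) log Q = +1.14 − (0.0592/6)(22.741) = +0.916 V.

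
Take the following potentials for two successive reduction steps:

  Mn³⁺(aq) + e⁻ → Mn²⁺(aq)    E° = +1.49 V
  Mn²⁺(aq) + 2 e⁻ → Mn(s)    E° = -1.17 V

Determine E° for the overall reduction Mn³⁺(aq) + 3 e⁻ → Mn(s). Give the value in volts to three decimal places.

Standard free energies of sequential steps add: ΔG°₃ = ΔG°₁ + ΔG°₂, so n₃E°₃ = n₁E°₁ + n₂E°₂.
E°₃ = (1×+1.49 + 2×-1.17) / 3 = (-0.850) / 3 = -0.283 V.
Simply averaging or adding the two E° values would be wrong; the electron-weighted sum is required.

-0.283 V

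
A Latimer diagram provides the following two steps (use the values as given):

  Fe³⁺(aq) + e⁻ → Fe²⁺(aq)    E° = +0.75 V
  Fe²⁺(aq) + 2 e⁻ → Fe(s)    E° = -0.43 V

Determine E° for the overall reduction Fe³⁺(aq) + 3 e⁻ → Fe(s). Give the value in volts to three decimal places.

-0.037 V

Since ΔG° = −nFE° is additive over sequential reductions, n₃E°₃ = n₁E°₁ + n₂E°₂.
E°₃ = (1×+0.75 + 2×-0.43) / 3 = (-0.110) / 3 = -0.037 V.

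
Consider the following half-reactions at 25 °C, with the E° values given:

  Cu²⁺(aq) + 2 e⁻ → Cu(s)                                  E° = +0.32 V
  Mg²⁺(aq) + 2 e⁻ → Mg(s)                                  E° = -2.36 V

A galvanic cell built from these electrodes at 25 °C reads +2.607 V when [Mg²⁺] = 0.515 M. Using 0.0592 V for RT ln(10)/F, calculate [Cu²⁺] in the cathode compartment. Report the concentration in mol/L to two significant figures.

Cu²⁺/Cu is the cathode, Mg²⁺/Mg the anode: E°cell = +2.68 V, n = 2.
Overall reaction: Cu²⁺(aq) + Mg(s) → Cu(s) + Mg²⁺(aq); Q = [Mg²⁺]^1/[Cu²⁺]^1.
From E = E° − (0.0592/n) log Q: log Q = (E° − E)·n/0.0592 = (+2.68 − (+2.607))·2/0.0592 = 2.4662.
So 1·log[Cu²⁺] = 1·log(0.515) − log Q = -0.2882 − (2.4662) = -2.7544; [Cu²⁺] = 10^(-2.7544) ≈ 0.0018 M.

0.0018 M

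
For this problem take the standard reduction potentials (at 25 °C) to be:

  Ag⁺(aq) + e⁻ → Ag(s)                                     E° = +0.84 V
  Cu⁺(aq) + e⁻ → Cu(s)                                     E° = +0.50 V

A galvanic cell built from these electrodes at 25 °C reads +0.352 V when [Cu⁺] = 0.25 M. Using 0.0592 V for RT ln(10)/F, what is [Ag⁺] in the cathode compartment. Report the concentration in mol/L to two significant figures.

0.40 M

Ag⁺/Ag is the cathode, Cu⁺/Cu the anode: E°cell = +0.34 V, n = 1.
Overall reaction: Ag⁺(aq) + Cu(s) → Ag(s) + Cu⁺(aq); Q = [Cu⁺]^1/[Ag⁺]^1.
From E = E° − (0.0592/n) log Q: log Q = (E° − E)·n/0.0592 = (+0.34 − (+0.352))·1/0.0592 = -0.2027.
So 1·log[Ag⁺] = 1·log(0.25) − log Q = -0.6021 − (-0.2027) = -0.3994; [Ag⁺] = 10^(-0.3994) ≈ 0.40 M.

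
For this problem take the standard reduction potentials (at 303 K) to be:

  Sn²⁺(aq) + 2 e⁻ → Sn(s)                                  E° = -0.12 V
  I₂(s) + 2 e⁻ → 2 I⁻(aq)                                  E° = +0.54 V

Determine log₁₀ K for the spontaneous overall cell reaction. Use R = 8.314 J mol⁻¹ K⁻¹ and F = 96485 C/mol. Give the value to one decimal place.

Cathode: I₂/I⁻; anode: Sn²⁺/Sn. E°cell = (+0.54) − (-0.12) = +0.66 V, with n = 2.
ΔG° = −nFE° = −RT ln K, so ln K = nFE°/(RT) = (2)(96485)(+0.66) / ((8.314)(303)) = 50.557.
log₁₀ K = 50.557 / ln 10 = 22.0.

22.0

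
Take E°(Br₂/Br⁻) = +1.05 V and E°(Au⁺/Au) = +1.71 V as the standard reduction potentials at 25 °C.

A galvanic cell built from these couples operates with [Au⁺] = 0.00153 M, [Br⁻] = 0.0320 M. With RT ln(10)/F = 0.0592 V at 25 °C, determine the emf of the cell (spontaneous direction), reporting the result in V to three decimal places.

+0.405 V

Au⁺/Au is the cathode (higher E°), Br₂/Br⁻ the anode: E°cell = +1.71 − (+1.05) = +0.66 V, n = 2.
Overall: 2 Au⁺(aq) + 2 Br⁻(aq) → 2 Au(s) + Br₂(l)
Q = 1 / ([Au⁺]^2·[Br⁻]^2); log Q = 8.620.
E = E° − (0.0592/n) log Q = +0.66 − (0.0592/2)(8.620) = +0.405 V.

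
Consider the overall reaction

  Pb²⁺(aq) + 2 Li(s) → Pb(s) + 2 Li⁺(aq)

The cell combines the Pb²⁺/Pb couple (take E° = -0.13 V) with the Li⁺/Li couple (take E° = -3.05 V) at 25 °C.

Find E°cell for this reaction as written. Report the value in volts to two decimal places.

+2.92 V

The Pb²⁺/Pb couple has the higher reduction potential, so it is the cathode; Li⁺/Li is oxidised at the anode.
E°cell = E°(cathode) − E°(anode) = (-0.13) − (-3.05) = +2.92 V.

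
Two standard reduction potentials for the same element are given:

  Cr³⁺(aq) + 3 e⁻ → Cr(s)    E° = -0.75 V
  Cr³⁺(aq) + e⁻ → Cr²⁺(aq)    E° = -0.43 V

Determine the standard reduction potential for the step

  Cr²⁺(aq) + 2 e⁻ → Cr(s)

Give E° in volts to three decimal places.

-0.910 V

Sequential free energies add, so n₃E°₃ = n₁E°₁ + n₂E°₂.
With n₃ = 3, and the known step contributing 1×(-0.43) V, the unknown satisfies 2·E° = 3×(-0.75) − 1×(-0.43) = -1.820.
E° = -1.820 / 2 = -0.910 V.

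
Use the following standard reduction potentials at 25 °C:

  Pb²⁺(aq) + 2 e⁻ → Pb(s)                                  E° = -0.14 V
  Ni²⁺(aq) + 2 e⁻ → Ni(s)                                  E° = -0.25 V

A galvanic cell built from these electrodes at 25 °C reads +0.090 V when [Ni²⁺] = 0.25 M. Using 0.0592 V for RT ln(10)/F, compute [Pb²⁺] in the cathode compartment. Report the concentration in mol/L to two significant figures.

Pb²⁺/Pb is the cathode, Ni²⁺/Ni the anode: E°cell = +0.11 V, n = 2.
Overall reaction: Pb²⁺(aq) + Ni(s) → Pb(s) + Ni²⁺(aq); Q = [Ni²⁺]^1/[Pb²⁺]^1.
From E = E° − (0.0592/n) log Q: log Q = (E° − E)·n/0.0592 = (+0.11 − (+0.090))·2/0.0592 = 0.6757.
So 1·log[Pb²⁺] = 1·log(0.25) − log Q = -0.6021 − (0.6757) = -1.2778; [Pb²⁺] = 10^(-1.2778) ≈ 0.053 M.

0.053 M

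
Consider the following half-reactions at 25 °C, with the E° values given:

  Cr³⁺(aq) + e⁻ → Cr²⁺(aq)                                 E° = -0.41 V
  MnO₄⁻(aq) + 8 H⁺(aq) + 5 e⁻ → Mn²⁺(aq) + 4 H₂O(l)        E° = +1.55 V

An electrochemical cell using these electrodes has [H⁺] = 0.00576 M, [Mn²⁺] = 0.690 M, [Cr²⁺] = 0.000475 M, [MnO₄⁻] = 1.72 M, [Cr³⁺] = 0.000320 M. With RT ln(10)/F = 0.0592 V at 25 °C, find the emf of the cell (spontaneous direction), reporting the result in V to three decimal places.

+1.763 V

MnO₄⁻/Mn²⁺ is the cathode (higher E°), Cr³⁺/Cr²⁺ the anode: E°cell = +1.55 − (-0.41) = +1.96 V, n = 5.
Overall: MnO₄⁻(aq) + 8 H⁺(aq) + 5 Cr²⁺(aq) → Mn²⁺(aq) + 4 H₂O(l) + 5 Cr³⁺(aq)
Q = [Mn²⁺]·[Cr³⁺]^5 / ([MnO₄⁻]·[H⁺]^8·[Cr²⁺]^5); log Q = 16.662.
E = E° − (0.0592/n) log Q = +1.96 − (0.0592/5)(16.662) = +1.763 V.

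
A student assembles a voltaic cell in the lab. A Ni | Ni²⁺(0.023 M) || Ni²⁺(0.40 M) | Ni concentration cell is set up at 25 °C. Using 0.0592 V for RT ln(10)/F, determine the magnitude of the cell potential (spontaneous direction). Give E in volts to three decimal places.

For a concentration cell E°cell = 0. The 0.40 M side is the cathode (reduction is favoured where [Ni²⁺] is higher).
With n = 2, E = −(0.0592/2) log([Ni²⁺]ₐₙ/[Ni²⁺]꜀ₐₜ) = −(0.0592/2) log(0.023/0.4) = −(0.0592/2)(-1.240) = +0.037 V.

+0.037 V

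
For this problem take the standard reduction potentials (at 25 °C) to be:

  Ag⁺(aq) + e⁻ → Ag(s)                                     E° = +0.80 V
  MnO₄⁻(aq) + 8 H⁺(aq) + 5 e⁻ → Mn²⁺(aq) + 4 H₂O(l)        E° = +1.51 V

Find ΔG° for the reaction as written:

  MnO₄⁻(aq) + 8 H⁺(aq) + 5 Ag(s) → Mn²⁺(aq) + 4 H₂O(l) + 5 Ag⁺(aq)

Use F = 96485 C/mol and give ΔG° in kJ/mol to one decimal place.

As written, MnO₄⁻/Mn²⁺ is reduced (cathode) and Ag⁺/Ag is oxidised (anode), so E°cell = (+1.51) − (+0.80) = +0.71 V.
Balancing electrons gives n = 5.
ΔG° = −nFE° = −(5)(96485)(+0.71) = -342,522 J = -342.5 kJ/mol.

-342.5 kJ/mol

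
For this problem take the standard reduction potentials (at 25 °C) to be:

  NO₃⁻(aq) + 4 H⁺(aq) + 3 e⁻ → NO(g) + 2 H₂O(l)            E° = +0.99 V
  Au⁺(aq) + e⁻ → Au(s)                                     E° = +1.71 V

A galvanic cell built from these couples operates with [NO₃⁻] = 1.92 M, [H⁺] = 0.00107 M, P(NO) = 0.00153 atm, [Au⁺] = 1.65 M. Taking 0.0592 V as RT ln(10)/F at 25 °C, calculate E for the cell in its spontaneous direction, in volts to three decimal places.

Au⁺/Au is the cathode (higher E°), NO₃⁻/NO the anode: E°cell = +1.71 − (+0.99) = +0.72 V, n = 3.
Overall: 3 Au⁺(aq) + NO(g) + 2 H₂O(l) → 3 Au(s) + NO₃⁻(aq) + 4 H⁺(aq)
Q = [NO₃⁻]·[H⁺]^4 / ([Au⁺]^3·P(NO)); log Q = -9.436.
E = E° − (0.0592/n) log Q = +0.72 − (0.0592/3)(-9.436) = +0.906 V.

+0.906 V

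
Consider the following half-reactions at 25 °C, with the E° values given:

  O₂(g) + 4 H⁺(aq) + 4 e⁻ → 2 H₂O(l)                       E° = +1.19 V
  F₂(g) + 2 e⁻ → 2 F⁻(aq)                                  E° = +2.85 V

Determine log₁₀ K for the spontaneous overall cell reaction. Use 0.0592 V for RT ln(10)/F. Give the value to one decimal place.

Cathode: F₂/F⁻; anode: O₂/H₂O. E°cell = +1.66 V, n = 4.
log K = nE°cell / 0.0592 = (4)(+1.66) / 0.0592 = 112.2.

112.2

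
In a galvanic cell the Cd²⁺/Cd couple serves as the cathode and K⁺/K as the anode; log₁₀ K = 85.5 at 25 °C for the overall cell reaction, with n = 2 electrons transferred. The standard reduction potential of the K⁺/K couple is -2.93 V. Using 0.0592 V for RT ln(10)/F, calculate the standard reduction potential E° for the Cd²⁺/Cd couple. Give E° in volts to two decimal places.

E°cell = (0.0592/n)·log K = (0.0592/2)(85.5) = +2.531 V.
Since Cd²⁺/Cd is the cathode and K⁺/K the anode, E°cell = E°(Cd²⁺/Cd) − E°(K⁺/K).
So E°(Cd²⁺/Cd) = E°cell + E°(K⁺/K) = +2.531 + (-2.93) = -0.40 V.

-0.40 V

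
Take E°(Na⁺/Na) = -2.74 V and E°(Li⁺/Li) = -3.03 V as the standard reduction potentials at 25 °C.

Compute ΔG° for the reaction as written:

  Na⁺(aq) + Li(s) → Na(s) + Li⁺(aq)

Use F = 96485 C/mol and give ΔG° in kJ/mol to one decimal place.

As written, Na⁺/Na is reduced (cathode) and Li⁺/Li is oxidised (anode), so E°cell = (-2.74) − (-3.03) = +0.29 V.
Balancing electrons gives n = 1.
ΔG° = −nFE° = −(1)(96485)(+0.29) = -27,981 J = -28.0 kJ/mol.

-28.0 kJ/mol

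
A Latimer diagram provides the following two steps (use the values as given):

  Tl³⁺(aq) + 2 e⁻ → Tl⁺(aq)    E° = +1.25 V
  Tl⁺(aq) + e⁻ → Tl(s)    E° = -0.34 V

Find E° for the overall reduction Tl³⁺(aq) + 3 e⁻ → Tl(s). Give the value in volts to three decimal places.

Standard free energies of sequential steps add: ΔG°₃ = ΔG°₁ + ΔG°₂, so n₃E°₃ = n₁E°₁ + n₂E°₂.
E°₃ = (2×+1.25 + 1×-0.34) / 3 = (+2.160) / 3 = +0.720 V.
Simply averaging or adding the two E° values would be wrong; the electron-weighted sum is required.

+0.720 V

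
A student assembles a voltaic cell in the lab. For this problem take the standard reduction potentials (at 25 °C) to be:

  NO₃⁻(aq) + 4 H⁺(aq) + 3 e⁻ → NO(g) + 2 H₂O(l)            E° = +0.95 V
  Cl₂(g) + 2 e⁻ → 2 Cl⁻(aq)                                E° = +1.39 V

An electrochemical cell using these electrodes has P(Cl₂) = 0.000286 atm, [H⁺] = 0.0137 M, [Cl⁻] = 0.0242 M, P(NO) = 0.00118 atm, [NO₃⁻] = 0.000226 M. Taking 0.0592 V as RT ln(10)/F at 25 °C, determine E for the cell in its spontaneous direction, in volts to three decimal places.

Cl₂/Cl⁻ is the cathode (higher E°), NO₃⁻/NO the anode: E°cell = +1.39 − (+0.95) = +0.44 V, n = 6.
Overall: 3 Cl₂(g) + 2 NO(g) + 4 H₂O(l) → 6 Cl⁻(aq) + 2 NO₃⁻(aq) + 8 H⁺(aq)
Q = [Cl⁻]^6·[NO₃⁻]^2·[H⁺]^8 / (P(Cl₂)^3·P(NO)^2); log Q = -15.408.
E = E° − (0.0592/n) log Q = +0.44 − (0.0592/6)(-15.408) = +0.592 V.

+0.592 V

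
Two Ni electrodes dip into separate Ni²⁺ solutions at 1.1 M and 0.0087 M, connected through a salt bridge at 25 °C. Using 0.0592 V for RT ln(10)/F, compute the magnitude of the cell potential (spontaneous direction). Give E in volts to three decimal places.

+0.062 V

For a concentration cell E°cell = 0. The 1.1 M side is the cathode (reduction is favoured where [Ni²⁺] is higher).
With n = 2, E = −(0.0592/2) log([Ni²⁺]ₐₙ/[Ni²⁺]꜀ₐₜ) = −(0.0592/2) log(0.0087/1.1) = −(0.0592/2)(-2.102) = +0.062 V.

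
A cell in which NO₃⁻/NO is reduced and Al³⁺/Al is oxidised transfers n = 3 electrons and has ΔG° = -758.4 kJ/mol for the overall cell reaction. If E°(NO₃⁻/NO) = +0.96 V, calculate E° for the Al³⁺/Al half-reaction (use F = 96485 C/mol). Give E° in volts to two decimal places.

-1.66 V

E°cell = −ΔG°/(nF) = −(-758.4×10³)/((3)(96485)) = +2.620 V.
Since NO₃⁻/NO is the cathode and Al³⁺/Al the anode, E°cell = E°(NO₃⁻/NO) − E°(Al³⁺/Al).
So E°(Al³⁺/Al) = E°(NO₃⁻/NO) − E°cell = (+0.96) − (+2.620) = -1.66 V.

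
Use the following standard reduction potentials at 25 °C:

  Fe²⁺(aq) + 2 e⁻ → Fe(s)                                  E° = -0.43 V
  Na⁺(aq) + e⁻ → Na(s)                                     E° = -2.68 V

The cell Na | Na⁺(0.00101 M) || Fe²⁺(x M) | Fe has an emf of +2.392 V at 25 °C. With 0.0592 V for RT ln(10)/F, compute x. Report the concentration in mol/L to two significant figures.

0.064 M

Fe²⁺/Fe is the cathode, Na⁺/Na the anode: E°cell = +2.25 V, n = 2.
Overall reaction: Fe²⁺(aq) + 2 Na(s) → Fe(s) + 2 Na⁺(aq); Q = [Na⁺]^2/[Fe²⁺]^1.
From E = E° − (0.0592/n) log Q: log Q = (E° − E)·n/0.0592 = (+2.25 − (+2.392))·2/0.0592 = -4.7973.
So 1·log[Fe²⁺] = 2·log(0.00101) − log Q = -5.9914 − (-4.7973) = -1.1941; [Fe²⁺] = 10^(-1.1941) ≈ 0.064 M.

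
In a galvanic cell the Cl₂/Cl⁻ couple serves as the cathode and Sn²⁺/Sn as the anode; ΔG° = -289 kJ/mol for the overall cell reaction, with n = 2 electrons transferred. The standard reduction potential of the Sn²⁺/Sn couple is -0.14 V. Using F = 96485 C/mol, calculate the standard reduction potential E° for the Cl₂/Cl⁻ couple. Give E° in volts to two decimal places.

+1.36 V

E°cell = −ΔG°/(nF) = −(-289×10³)/((2)(96485)) = +1.498 V.
Since Cl₂/Cl⁻ is the cathode and Sn²⁺/Sn the anode, E°cell = E°(Cl₂/Cl⁻) − E°(Sn²⁺/Sn).
So E°(Cl₂/Cl⁻) = E°cell + E°(Sn²⁺/Sn) = +1.498 + (-0.14) = +1.36 V.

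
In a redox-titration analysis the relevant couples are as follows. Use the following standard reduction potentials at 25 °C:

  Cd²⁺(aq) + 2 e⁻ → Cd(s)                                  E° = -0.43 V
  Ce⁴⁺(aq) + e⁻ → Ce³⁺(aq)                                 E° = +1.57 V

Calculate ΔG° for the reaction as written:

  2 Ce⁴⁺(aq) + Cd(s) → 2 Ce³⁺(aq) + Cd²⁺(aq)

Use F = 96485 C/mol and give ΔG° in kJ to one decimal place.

-385.9 kJ

As written, Ce⁴⁺/Ce³⁺ is reduced (cathode) and Cd²⁺/Cd is oxidised (anode), so E°cell = (+1.57) − (-0.43) = +2.00 V.
Balancing electrons gives n = 2.
ΔG° = −nFE° = −(2)(96485)(+2.00) = -385,940 J = -385.9 kJ.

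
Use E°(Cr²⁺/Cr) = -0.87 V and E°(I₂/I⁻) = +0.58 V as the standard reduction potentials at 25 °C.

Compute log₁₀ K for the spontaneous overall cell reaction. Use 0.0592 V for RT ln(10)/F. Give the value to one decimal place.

Cathode: I₂/I⁻; anode: Cr²⁺/Cr. E°cell = +1.45 V, n = 2.
log K = nE°cell / 0.0592 = (2)(+1.45) / 0.0592 = 49.0.

49.0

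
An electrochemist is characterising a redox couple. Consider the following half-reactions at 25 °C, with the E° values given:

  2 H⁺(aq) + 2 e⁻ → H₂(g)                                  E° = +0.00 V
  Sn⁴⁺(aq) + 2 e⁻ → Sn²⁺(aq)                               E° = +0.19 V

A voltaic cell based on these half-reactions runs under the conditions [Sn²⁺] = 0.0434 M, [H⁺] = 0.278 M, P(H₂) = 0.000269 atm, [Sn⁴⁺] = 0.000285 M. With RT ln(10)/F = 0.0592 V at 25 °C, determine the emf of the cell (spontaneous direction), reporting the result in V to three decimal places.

Sn⁴⁺/Sn²⁺ is the cathode (higher E°), H⁺/H₂ the anode: E°cell = +0.19 − (+0.00) = +0.19 V, n = 2.
Overall: Sn⁴⁺(aq) + H₂(g) → Sn²⁺(aq) + 2 H⁺(aq)
Q = [Sn²⁺]·[H⁺]^2 / ([Sn⁴⁺]·P(H₂)); log Q = 4.641.
E = E° − (0.0592/n) log Q = +0.19 − (0.0592/2)(4.641) = +0.053 V.

+0.053 V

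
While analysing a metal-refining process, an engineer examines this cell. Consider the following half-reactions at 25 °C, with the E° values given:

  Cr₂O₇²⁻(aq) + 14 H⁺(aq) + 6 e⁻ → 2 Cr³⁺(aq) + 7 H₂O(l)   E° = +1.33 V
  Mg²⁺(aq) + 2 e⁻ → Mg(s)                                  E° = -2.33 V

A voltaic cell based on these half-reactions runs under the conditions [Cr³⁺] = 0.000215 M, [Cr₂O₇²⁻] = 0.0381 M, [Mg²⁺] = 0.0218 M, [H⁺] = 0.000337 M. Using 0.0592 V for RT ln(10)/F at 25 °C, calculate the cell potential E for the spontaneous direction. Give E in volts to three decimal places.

+3.288 V

Cr₂O₇²⁻/Cr³⁺ is the cathode (higher E°), Mg²⁺/Mg the anode: E°cell = +1.33 − (-2.33) = +3.66 V, n = 6.
Overall: Cr₂O₇²⁻(aq) + 14 H⁺(aq) + 3 Mg(s) → 2 Cr³⁺(aq) + 7 H₂O(l) + 3 Mg²⁺(aq)
Q = [Cr³⁺]^2·[Mg²⁺]^3 / ([Cr₂O₇²⁻]·[H⁺]^14); log Q = 37.713.
E = E° − (0.0592/n) log Q = +3.66 − (0.0592/6)(37.713) = +3.288 V.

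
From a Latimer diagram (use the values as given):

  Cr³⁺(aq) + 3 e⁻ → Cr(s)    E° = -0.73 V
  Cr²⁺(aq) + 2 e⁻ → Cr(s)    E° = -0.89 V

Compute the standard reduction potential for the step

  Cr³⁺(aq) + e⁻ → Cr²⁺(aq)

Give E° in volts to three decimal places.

-0.410 V

Sequential free energies add, so n₃E°₃ = n₁E°₁ + n₂E°₂.
With n₃ = 3, and the known step contributing 2×(-0.89) V, the unknown satisfies 1·E° = 3×(-0.73) − 2×(-0.89) = -0.410.
E° = -0.410 / 1 = -0.410 V.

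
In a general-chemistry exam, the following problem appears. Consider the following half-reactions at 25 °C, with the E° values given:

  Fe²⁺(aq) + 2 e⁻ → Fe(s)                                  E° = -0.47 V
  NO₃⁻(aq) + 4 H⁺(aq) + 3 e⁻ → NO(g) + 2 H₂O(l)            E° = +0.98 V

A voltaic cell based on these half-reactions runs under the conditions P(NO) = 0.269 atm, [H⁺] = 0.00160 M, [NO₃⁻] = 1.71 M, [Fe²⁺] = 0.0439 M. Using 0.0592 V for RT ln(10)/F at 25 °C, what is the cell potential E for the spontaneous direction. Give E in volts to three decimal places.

NO₃⁻/NO is the cathode (higher E°), Fe²⁺/Fe the anode: E°cell = +0.98 − (-0.47) = +1.45 V, n = 6.
Overall: 2 NO₃⁻(aq) + 8 H⁺(aq) + 3 Fe(s) → 2 NO(g) + 4 H₂O(l) + 3 Fe²⁺(aq)
Q = P(NO)^2·[Fe²⁺]^3 / ([NO₃⁻]^2·[H⁺]^8); log Q = 16.688.
E = E° − (0.0592/n) log Q = +1.45 − (0.0592/6)(16.688) = +1.285 V.

+1.285 V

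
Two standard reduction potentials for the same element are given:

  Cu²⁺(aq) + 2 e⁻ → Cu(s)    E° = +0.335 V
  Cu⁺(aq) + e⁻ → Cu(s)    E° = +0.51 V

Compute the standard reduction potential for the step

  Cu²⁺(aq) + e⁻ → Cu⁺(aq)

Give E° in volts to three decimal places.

+0.160 V

Sequential free energies add, so n₃E°₃ = n₁E°₁ + n₂E°₂.
With n₃ = 2, and the known step contributing 1×(+0.51) V, the unknown satisfies 1·E° = 2×(+0.335) − 1×(+0.51) = +0.160.
E° = +0.160 / 1 = +0.160 V.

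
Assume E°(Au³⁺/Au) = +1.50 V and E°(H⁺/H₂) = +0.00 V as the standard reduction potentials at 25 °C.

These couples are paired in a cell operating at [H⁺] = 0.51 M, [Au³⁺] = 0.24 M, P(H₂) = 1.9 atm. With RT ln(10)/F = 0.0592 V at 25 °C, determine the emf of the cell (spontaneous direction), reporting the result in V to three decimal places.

Au³⁺/Au is the cathode (higher E°), H⁺/H₂ the anode: E°cell = +1.50 − (+0.00) = +1.50 V, n = 6.
Overall: 2 Au³⁺(aq) + 3 H₂(g) → 2 Au(s) + 6 H⁺(aq)
Q = [H⁺]^6 / ([Au³⁺]^2·P(H₂)^3); log Q = -1.351.
E = E° − (0.0592/n) log Q = +1.50 − (0.0592/6)(-1.351) = +1.513 V.

+1.513 V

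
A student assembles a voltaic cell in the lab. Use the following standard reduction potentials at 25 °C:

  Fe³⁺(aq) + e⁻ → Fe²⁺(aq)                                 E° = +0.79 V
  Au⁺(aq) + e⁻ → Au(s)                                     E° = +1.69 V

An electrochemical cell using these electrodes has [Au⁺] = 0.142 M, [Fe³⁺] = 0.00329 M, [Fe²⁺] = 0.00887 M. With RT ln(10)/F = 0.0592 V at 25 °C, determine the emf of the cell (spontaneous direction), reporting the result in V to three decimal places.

Au⁺/Au is the cathode (higher E°), Fe³⁺/Fe²⁺ the anode: E°cell = +1.69 − (+0.79) = +0.90 V, n = 1.
Overall: Au⁺(aq) + Fe²⁺(aq) → Au(s) + Fe³⁺(aq)
Q = [Fe³⁺] / ([Au⁺]·[Fe²⁺]); log Q = 0.417.
E = E° − (0.0592/n) log Q = +0.90 − (0.0592/1)(0.417) = +0.875 V.

+0.875 V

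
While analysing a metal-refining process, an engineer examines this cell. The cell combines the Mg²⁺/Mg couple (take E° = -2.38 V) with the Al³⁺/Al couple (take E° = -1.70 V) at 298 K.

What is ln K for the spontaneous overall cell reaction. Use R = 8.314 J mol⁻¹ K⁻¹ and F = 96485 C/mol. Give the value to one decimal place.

158.9

Cathode: Al³⁺/Al; anode: Mg²⁺/Mg. E°cell = (-1.70) − (-2.38) = +0.68 V, with n = 6.
ΔG° = −nFE° = −RT ln K, so ln K = nFE°/(RT) = (6)(96485)(+0.68) / ((8.314)(298)) = 158.889.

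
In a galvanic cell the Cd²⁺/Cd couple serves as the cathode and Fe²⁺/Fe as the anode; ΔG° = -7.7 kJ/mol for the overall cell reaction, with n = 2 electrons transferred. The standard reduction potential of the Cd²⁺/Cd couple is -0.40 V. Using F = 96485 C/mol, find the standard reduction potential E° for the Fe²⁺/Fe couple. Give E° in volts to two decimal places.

-0.44 V

E°cell = −ΔG°/(nF) = −(-7.7×10³)/((2)(96485)) = +0.040 V.
Since Cd²⁺/Cd is the cathode and Fe²⁺/Fe the anode, E°cell = E°(Cd²⁺/Cd) − E°(Fe²⁺/Fe).
So E°(Fe²⁺/Fe) = E°(Cd²⁺/Cd) − E°cell = (-0.40) − (+0.040) = -0.44 V.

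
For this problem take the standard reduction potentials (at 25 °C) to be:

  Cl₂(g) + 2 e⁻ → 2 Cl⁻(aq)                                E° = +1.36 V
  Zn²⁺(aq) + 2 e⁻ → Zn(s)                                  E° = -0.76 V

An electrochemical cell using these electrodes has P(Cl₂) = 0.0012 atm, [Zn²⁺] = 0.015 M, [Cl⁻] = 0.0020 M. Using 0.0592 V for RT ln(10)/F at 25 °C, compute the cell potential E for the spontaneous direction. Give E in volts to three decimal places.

Cl₂/Cl⁻ is the cathode (higher E°), Zn²⁺/Zn the anode: E°cell = +1.36 − (-0.76) = +2.12 V, n = 2.
Overall: Cl₂(g) + Zn(s) → 2 Cl⁻(aq) + Zn²⁺(aq)
Q = [Cl⁻]^2·[Zn²⁺] / (P(Cl₂)); log Q = -4.301.
E = E° − (0.0592/n) log Q = +2.12 − (0.0592/2)(-4.301) = +2.247 V.

+2.247 V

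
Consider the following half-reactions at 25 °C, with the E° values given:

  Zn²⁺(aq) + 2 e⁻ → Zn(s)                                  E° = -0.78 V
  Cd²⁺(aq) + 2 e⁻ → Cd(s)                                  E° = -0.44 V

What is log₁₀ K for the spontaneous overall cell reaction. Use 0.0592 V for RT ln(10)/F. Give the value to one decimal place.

11.5

Cathode: Cd²⁺/Cd; anode: Zn²⁺/Zn. E°cell = +0.34 V, n = 2.
log K = nE°cell / 0.0592 = (2)(+0.34) / 0.0592 = 11.5.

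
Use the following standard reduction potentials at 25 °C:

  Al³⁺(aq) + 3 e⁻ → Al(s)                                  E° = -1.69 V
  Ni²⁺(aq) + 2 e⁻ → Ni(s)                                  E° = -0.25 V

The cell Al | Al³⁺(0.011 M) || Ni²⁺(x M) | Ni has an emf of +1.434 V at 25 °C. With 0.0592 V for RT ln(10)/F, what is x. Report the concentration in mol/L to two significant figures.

0.031 M

Ni²⁺/Ni is the cathode, Al³⁺/Al the anode: E°cell = +1.44 V, n = 6.
Overall reaction: 3 Ni²⁺(aq) + 2 Al(s) → 3 Ni(s) + 2 Al³⁺(aq); Q = [Al³⁺]^2/[Ni²⁺]^3.
From E = E° − (0.0592/n) log Q: log Q = (E° − E)·n/0.0592 = (+1.44 − (+1.434))·6/0.0592 = 0.6081.
So 3·log[Ni²⁺] = 2·log(0.011) − log Q = -3.9172 − (0.6081) = -4.5253; log[Ni²⁺] = -4.5253 / 3 = -1.5084; [Ni²⁺] = 10^(-1.5084) ≈ 0.031 M.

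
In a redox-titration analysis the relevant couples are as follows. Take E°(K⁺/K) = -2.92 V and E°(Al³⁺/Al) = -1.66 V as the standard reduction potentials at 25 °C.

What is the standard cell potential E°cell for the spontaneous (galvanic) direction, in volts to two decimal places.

+1.26 V

The Al³⁺/Al couple has the higher reduction potential, so it is the cathode; K⁺/K is oxidised at the anode.
E°cell = E°(cathode) − E°(anode) = (-1.66) − (-2.92) = +1.26 V.
Since E°cell > 0, the reaction is spontaneous under standard conditions.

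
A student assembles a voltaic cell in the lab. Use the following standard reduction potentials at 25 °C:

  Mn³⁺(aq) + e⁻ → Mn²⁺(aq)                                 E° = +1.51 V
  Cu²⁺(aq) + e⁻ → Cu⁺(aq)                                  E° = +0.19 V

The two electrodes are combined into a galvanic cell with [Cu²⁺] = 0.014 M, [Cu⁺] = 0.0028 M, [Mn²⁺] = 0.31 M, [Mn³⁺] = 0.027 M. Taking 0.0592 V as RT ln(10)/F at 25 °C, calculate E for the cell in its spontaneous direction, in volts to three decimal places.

+1.216 V

Mn³⁺/Mn²⁺ is the cathode (higher E°), Cu²⁺/Cu⁺ the anode: E°cell = +1.51 − (+0.19) = +1.32 V, n = 1.
Overall: Mn³⁺(aq) + Cu⁺(aq) → Mn²⁺(aq) + Cu²⁺(aq)
Q = [Mn²⁺]·[Cu²⁺] / ([Mn³⁺]·[Cu⁺]); log Q = 1.759.
E = E° − (0.0592/n) log Q = +1.32 − (0.0592/1)(1.759) = +1.216 V.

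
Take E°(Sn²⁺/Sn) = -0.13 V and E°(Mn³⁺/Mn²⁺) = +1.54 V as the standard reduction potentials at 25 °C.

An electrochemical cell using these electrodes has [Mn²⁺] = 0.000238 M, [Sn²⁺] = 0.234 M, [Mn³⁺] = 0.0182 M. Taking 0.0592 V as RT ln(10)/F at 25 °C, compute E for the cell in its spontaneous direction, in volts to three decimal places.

+1.800 V

Mn³⁺/Mn²⁺ is the cathode (higher E°), Sn²⁺/Sn the anode: E°cell = +1.54 − (-0.13) = +1.67 V, n = 2.
Overall: 2 Mn³⁺(aq) + Sn(s) → 2 Mn²⁺(aq) + Sn²⁺(aq)
Q = [Mn²⁺]^2·[Sn²⁺] / ([Mn³⁺]^2); log Q = -4.398.
E = E° − (0.0592/n) log Q = +1.67 − (0.0592/2)(-4.398) = +1.800 V.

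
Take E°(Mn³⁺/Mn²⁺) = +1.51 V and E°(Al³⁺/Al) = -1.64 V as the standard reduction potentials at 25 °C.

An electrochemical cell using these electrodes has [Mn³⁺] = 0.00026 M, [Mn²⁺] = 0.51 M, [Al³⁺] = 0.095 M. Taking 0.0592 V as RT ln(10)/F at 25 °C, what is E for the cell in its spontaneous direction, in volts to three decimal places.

Mn³⁺/Mn²⁺ is the cathode (higher E°), Al³⁺/Al the anode: E°cell = +1.51 − (-1.64) = +3.15 V, n = 3.
Overall: 3 Mn³⁺(aq) + Al(s) → 3 Mn²⁺(aq) + Al³⁺(aq)
Q = [Mn²⁺]^3·[Al³⁺] / ([Mn³⁺]^3); log Q = 8.856.
E = E° − (0.0592/n) log Q = +3.15 − (0.0592/3)(8.856) = +2.975 V.

+2.975 V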